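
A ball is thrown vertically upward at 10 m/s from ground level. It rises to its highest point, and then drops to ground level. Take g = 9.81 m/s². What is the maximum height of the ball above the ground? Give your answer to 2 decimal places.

5.10 m

Phase 1 (rising): v₀ = 10.0 m/s, a = -9.81 m/s².
v = v₀ + at → t = (0 − 10.0) / -9.81 = 1.02 s
v² = v₀² + 2aΔx → Δx = (0² − 10.0²)/(2·-9.81) = 5.10 m
Maximum height = 5.10 m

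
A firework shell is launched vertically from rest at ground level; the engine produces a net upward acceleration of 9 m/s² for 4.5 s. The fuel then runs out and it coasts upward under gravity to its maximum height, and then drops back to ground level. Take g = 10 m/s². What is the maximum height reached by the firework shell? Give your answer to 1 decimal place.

173.1 m

Phase 1 (powered ascent): v₀ = 0 m/s, a = 9 m/s².
v = v₀ + at = 0 + (9)(4.5) = 40.5 m/s
Δx = v₀t + ½at² = 0·4.5 + 0.5·9·4.5² = 91.1 m

Phase 2 (coasting upward): v₀ = 40.5 m/s, a = -10 m/s².
v = v₀ + at → t = (0 − 40.5) / -10 = 4.05 s
v² = v₀² + 2aΔx → Δx = (0² − 40.5²)/(2·-10) = 82.0 m
Maximum height = 91.1 + 82.0 = 173 m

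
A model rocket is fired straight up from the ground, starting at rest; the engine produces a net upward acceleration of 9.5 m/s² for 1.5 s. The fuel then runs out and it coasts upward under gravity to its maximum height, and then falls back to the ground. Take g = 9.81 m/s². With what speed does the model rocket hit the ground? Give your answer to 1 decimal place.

20.3 m/s

Phase 1 (powered ascent): v₀ = 0 m/s, a = 9.5 m/s².
v = v₀ + at = 0 + (9.5)(1.5) = 14.2 m/s
Δx = v₀t + ½at² = 0·1.5 + 0.5·9.5·1.5² = 10.7 m

Phase 2 (coasting upward): v₀ = 14.2 m/s, a = -9.81 m/s².
v = v₀ + at → t = (0 − 14.2) / -9.81 = 1.45 s
v² = v₀² + 2aΔx → Δx = (0² − 14.2²)/(2·-9.81) = 10.3 m

Phase 3 (free fall): v₀ = 0 m/s, a = -9.81 m/s².
Falls 21.0 m from rest: t = √(2·21.0/9.81) = 2.07 s; v = g·t = 20.3 m/s.
Impact speed = 20.3 m/s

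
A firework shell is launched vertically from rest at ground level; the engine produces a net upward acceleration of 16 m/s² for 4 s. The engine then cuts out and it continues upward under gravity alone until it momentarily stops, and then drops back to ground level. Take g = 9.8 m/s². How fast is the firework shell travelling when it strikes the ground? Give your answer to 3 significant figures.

81.3 m/s

Phase 1 (powered ascent): v₀ = 0 m/s, a = 16 m/s².
v = v₀ + at = 0 + (16)(4) = 64.0 m/s
Δx = v₀t + ½at² = 0·4 + 0.5·16·4² = 128 m

Phase 2 (coasting upward): v₀ = 64.0 m/s, a = -9.8 m/s².
v = v₀ + at → t = (0 − 64.0) / -9.8 = 6.53 s
v² = v₀² + 2aΔx → Δx = (0² − 64.0²)/(2·-9.8) = 209 m

Phase 3 (free fall): v₀ = 0 m/s, a = -9.8 m/s².
Falls 337 m from rest: t = √(2·337/9.8) = 8.29 s; v = g·t = 81.3 m/s.
Impact speed = 81.3 m/s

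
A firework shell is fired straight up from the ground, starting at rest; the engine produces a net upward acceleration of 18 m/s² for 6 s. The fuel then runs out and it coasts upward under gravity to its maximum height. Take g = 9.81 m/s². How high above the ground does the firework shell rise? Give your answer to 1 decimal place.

918.5 m

Phase 1 (powered ascent): v₀ = 0 m/s, a = 18 m/s².
v = v₀ + at = 0 + (18)(6) = 108 m/s
Δx = v₀t + ½at² = 0·6 + 0.5·18·6² = 324 m

Phase 2 (coasting upward): v₀ = 108 m/s, a = -9.81 m/s².
v = v₀ + at → t = (0 − 108) / -9.81 = 11.0 s
v² = v₀² + 2aΔx → Δx = (0² − 108²)/(2·-9.81) = 594 m
Maximum height = 324 + 594 = 918 m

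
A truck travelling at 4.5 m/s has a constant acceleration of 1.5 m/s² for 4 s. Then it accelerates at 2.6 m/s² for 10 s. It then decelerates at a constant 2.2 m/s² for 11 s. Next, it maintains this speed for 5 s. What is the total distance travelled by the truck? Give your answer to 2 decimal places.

Phase 1 (accelerating): v₀ = 4.50 m/s, a = 1.5 m/s².
v = v₀ + at = 4.50 + (1.5)(4) = 10.5 m/s
Δx = v₀t + ½at² = 4.50·4 + 0.5·1.5·4² = 30.0 m

Phase 2 (accelerating): v₀ = 10.5 m/s, a = 2.6 m/s².
v = v₀ + at = 10.5 + (2.6)(10) = 36.5 m/s
Δx = v₀t + ½at² = 10.5·10 + 0.5·2.6·10² = 235 m

Phase 3 (decelerating): v₀ = 36.5 m/s, a = -2.2 m/s².
v = v₀ + at = 36.5 + (-2.2)(11) = 12.3 m/s
Δx = v₀t + ½at² = 36.5·11 + 0.5·-2.2·11² = 268 m

Phase 4 (constant speed): v₀ = 12.3 m/s, a = 0 m/s².
v = v₀ + at = 12.3 + (0)(5) = 12.3 m/s
Δx = v₀t + ½at² = 12.3·5 + 0.5·0·5² = 61.5 m
Total distance = 30.0 + 235 + 268 + 61.5 = 595 m

594.90 m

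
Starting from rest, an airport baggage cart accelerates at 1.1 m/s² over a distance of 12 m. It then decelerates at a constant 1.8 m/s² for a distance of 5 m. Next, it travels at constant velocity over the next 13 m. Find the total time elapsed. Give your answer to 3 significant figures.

Phase 1 (accelerating): v₀ = 0 m/s, a = 1.1 m/s².
v² = v₀² + 2aΔx = 0² + 2·1.1·12 = 26.4 → v = 5.14 m/s
t = (v − v₀)/a = (5.14 − 0)/1.1 = 4.67 s

Phase 2 (decelerating): v₀ = 5.14 m/s, a = -1.8 m/s².
v² = v₀² + 2aΔx = 5.14² + 2·-1.8·5 = 8.40 → v = 2.90 m/s
t = (v − v₀)/a = (2.90 − 5.14)/-1.8 = 1.24 s

Phase 3 (constant speed): v₀ = 2.90 m/s, a = 0 m/s².
Constant speed: t = d/v = 13/2.90 = 4.49 s
Total time = 4.67 + 1.24 + 4.49 = 10.4 s

10.4 s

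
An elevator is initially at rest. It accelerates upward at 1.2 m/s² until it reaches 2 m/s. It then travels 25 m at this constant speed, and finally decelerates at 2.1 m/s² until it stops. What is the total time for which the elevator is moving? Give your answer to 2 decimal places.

Phase 1 (accelerating): v₀ = 0 m/s, a = 1.2 m/s².
v = v₀ + at → t = (2 − 0) / 1.2 = 1.67 s
v² = v₀² + 2aΔx → Δx = (2² − 0²)/(2·1.2) = 1.67 m

Phase 2 (constant speed): v₀ = 2.00 m/s, a = 0 m/s².
Constant speed: t = d/v = 25/2.00 = 12.5 s

Phase 3 (decelerating): v₀ = 2.00 m/s, a = -2.1 m/s².
v = v₀ + at → t = (0 − 2.00) / -2.1 = 0.952 s
v² = v₀² + 2aΔx → Δx = (0² − 2.00²)/(2·-2.1) = 0.952 m
Total time = 1.67 + 12.5 + 0.952 = 15.1 s

15.12 s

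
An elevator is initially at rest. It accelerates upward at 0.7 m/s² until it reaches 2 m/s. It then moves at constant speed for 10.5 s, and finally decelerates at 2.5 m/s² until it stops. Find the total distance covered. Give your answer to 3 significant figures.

24.7 m

Phase 1 (accelerating): v₀ = 0 m/s, a = 0.7 m/s².
v = v₀ + at → t = (2 − 0) / 0.7 = 2.86 s
v² = v₀² + 2aΔx → Δx = (2² − 0²)/(2·0.7) = 2.86 m

Phase 2 (constant speed): v₀ = 2.00 m/s, a = 0 m/s².
v = v₀ + at = 2.00 + (0)(10.5) = 2.00 m/s
Δx = v₀t + ½at² = 2.00·10.5 + 0.5·0·10.5² = 21.0 m

Phase 3 (decelerating): v₀ = 2.00 m/s, a = -2.5 m/s².
v = v₀ + at → t = (0 − 2.00) / -2.5 = 0.800 s
v² = v₀² + 2aΔx → Δx = (0² − 2.00²)/(2·-2.5) = 0.800 m
Total distance = 2.86 + 21.0 + 0.800 = 24.7 m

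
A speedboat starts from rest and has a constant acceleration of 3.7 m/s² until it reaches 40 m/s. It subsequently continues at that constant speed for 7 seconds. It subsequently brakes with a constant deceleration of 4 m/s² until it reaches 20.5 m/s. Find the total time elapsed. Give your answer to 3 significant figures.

Phase 1 (accelerating): v₀ = 0 m/s, a = 3.7 m/s².
v = v₀ + at → t = (40 − 0) / 3.7 = 10.8 s
v² = v₀² + 2aΔx → Δx = (40² − 0²)/(2·3.7) = 216 m

Phase 2 (constant speed): v₀ = 40.0 m/s, a = 0 m/s².
v = v₀ + at = 40.0 + (0)(7) = 40.0 m/s
Δx = v₀t + ½at² = 40.0·7 + 0.5·0·7² = 280 m

Phase 3 (decelerating): v₀ = 40.0 m/s, a = -4 m/s².
v = v₀ + at → t = (20.5 − 40.0) / -4 = 4.88 s
v² = v₀² + 2aΔx → Δx = (20.5² − 40.0²)/(2·-4) = 147 m
Total time = 10.8 + 7.00 + 4.88 = 22.7 s

22.7 s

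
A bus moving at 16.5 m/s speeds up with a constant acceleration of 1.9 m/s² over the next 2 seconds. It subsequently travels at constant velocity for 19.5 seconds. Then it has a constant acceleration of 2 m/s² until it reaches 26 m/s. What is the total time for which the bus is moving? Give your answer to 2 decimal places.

24.35 s

Phase 1 (accelerating): v₀ = 16.5 m/s, a = 1.9 m/s².
v = v₀ + at = 16.5 + (1.9)(2) = 20.3 m/s
Δx = v₀t + ½at² = 16.5·2 + 0.5·1.9·2² = 36.8 m

Phase 2 (constant speed): v₀ = 20.3 m/s, a = 0 m/s².
v = v₀ + at = 20.3 + (0)(19.5) = 20.3 m/s
Δx = v₀t + ½at² = 20.3·19.5 + 0.5·0·19.5² = 396 m

Phase 3 (accelerating): v₀ = 20.3 m/s, a = 2 m/s².
v = v₀ + at → t = (26 − 20.3) / 2 = 2.85 s
v² = v₀² + 2aΔx → Δx = (26² − 20.3²)/(2·2) = 66.0 m
Total time = 2.00 + 19.5 + 2.85 = 24.4 s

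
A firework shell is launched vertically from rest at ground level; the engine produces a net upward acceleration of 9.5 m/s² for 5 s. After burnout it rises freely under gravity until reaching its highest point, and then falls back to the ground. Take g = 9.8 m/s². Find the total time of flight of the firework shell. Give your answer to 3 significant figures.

16.8 s

Phase 1 (powered ascent): v₀ = 0 m/s, a = 9.5 m/s².
v = v₀ + at = 0 + (9.5)(5) = 47.5 m/s
Δx = v₀t + ½at² = 0·5 + 0.5·9.5·5² = 119 m

Phase 2 (coasting upward): v₀ = 47.5 m/s, a = -9.8 m/s².
v = v₀ + at → t = (0 − 47.5) / -9.8 = 4.85 s
v² = v₀² + 2aΔx → Δx = (0² − 47.5²)/(2·-9.8) = 115 m

Phase 3 (free fall): v₀ = 0 m/s, a = -9.8 m/s².
Falls 234 m from rest: t = √(2·234/9.8) = 6.91 s; v = g·t = 67.7 m/s.
Total time = 5.00 + 4.85 + 6.91 = 16.8 s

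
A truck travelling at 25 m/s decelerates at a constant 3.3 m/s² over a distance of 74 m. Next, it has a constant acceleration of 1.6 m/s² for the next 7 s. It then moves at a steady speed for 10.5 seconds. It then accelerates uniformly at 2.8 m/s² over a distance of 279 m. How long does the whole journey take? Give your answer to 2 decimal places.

29.67 s

Phase 1 (decelerating): v₀ = 25.0 m/s, a = -3.3 m/s².
v² = v₀² + 2aΔx = 25.0² + 2·-3.3·74 = 137 → v = 11.7 m/s
t = (v − v₀)/a = (11.7 − 25.0)/-3.3 = 4.03 s

Phase 2 (accelerating): v₀ = 11.7 m/s, a = 1.6 m/s².
v = v₀ + at = 11.7 + (1.6)(7) = 22.9 m/s
Δx = v₀t + ½at² = 11.7·7 + 0.5·1.6·7² = 121 m

Phase 3 (constant speed): v₀ = 22.9 m/s, a = 0 m/s².
v = v₀ + at = 22.9 + (0)(10.5) = 22.9 m/s
Δx = v₀t + ½at² = 22.9·10.5 + 0.5·0·10.5² = 240 m

Phase 4 (accelerating): v₀ = 22.9 m/s, a = 2.8 m/s².
v² = v₀² + 2aΔx = 22.9² + 2·2.8·279 = 2090 → v = 45.7 m/s
t = (v − v₀)/a = (45.7 − 22.9)/2.8 = 8.14 s
Total time = 4.03 + 7.00 + 10.5 + 8.14 = 29.7 s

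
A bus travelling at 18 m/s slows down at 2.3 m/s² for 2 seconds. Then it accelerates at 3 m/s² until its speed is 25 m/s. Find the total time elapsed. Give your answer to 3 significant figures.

5.87 s

Phase 1 (decelerating): v₀ = 18.0 m/s, a = -2.3 m/s².
v = v₀ + at = 18.0 + (-2.3)(2) = 13.4 m/s
Δx = v₀t + ½at² = 18.0·2 + 0.5·-2.3·2² = 31.4 m

Phase 2 (accelerating): v₀ = 13.4 m/s, a = 3 m/s².
v = v₀ + at → t = (25 − 13.4) / 3 = 3.87 s
v² = v₀² + 2aΔx → Δx = (25² − 13.4²)/(2·3) = 74.2 m
Total time = 2.00 + 3.87 = 5.87 s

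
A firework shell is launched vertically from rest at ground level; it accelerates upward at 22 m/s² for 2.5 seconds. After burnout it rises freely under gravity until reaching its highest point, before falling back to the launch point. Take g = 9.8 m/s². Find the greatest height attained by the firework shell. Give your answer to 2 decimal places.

223.09 m

Phase 1 (powered ascent): v₀ = 0 m/s, a = 22 m/s².
v = v₀ + at = 0 + (22)(2.5) = 55.0 m/s
Δx = v₀t + ½at² = 0·2.5 + 0.5·22·2.5² = 68.8 m

Phase 2 (coasting upward): v₀ = 55.0 m/s, a = -9.8 m/s².
v = v₀ + at → t = (0 − 55.0) / -9.8 = 5.61 s
v² = v₀² + 2aΔx → Δx = (0² − 55.0²)/(2·-9.8) = 154 m
Maximum height = 68.8 + 154 = 223 m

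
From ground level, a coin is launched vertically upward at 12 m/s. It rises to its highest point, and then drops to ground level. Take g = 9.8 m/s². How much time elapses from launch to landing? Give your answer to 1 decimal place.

Phase 1 (rising): v₀ = 12.0 m/s, a = -9.8 m/s².
v = v₀ + at → t = (0 − 12.0) / -9.8 = 1.22 s
v² = v₀² + 2aΔx → Δx = (0² − 12.0²)/(2·-9.8) = 7.35 m

Phase 2 (falling): v₀ = 0 m/s, a = -9.8 m/s².
Falls 7.35 m from rest: t = √(2·7.35/9.8) = 1.22 s; v = g·t = 12.0 m/s.
Total time = 1.22 + 1.22 = 2.45 s

2.4 s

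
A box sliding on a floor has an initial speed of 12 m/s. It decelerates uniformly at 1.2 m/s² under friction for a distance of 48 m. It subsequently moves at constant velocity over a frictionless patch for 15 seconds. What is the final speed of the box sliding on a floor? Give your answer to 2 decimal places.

Phase 1 (decelerating): v₀ = 12.0 m/s, a = -1.2 m/s².
v² = v₀² + 2aΔx = 12.0² + 2·-1.2·48 = 28.8 → v = 5.37 m/s
t = (v − v₀)/a = (5.37 − 12.0)/-1.2 = 5.53 s

Phase 2 (constant speed): v₀ = 5.37 m/s, a = 0 m/s².
v = v₀ + at = 5.37 + (0)(15) = 5.37 m/s
Δx = v₀t + ½at² = 5.37·15 + 0.5·0·15² = 80.5 m
Final speed = 5.37 m/s

5.37 m/s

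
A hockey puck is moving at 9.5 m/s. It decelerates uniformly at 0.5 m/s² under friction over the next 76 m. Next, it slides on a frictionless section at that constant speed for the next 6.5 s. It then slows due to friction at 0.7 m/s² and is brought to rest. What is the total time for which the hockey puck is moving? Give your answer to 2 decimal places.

23.34 s

Phase 1 (decelerating): v₀ = 9.50 m/s, a = -0.5 m/s².
v² = v₀² + 2aΔx = 9.50² + 2·-0.5·76 = 14.2 → v = 3.77 m/s
t = (v − v₀)/a = (3.77 − 9.50)/-0.5 = 11.5 s

Phase 2 (constant speed): v₀ = 3.77 m/s, a = 0 m/s².
v = v₀ + at = 3.77 + (0)(6.5) = 3.77 m/s
Δx = v₀t + ½at² = 3.77·6.5 + 0.5·0·6.5² = 24.5 m

Phase 3 (decelerating): v₀ = 3.77 m/s, a = -0.7 m/s².
v = v₀ + at → t = (0 − 3.77) / -0.7 = 5.39 s
v² = v₀² + 2aΔx → Δx = (0² − 3.77²)/(2·-0.7) = 10.2 m
Total time = 11.5 + 6.50 + 5.39 = 23.3 s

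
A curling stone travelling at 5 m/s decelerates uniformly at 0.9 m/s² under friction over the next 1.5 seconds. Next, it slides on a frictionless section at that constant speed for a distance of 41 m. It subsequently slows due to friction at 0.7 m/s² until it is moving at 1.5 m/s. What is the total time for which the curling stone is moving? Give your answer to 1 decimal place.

15.8 s

Phase 1 (decelerating): v₀ = 5.00 m/s, a = -0.9 m/s².
v = v₀ + at = 5.00 + (-0.9)(1.5) = 3.65 m/s
Δx = v₀t + ½at² = 5.00·1.5 + 0.5·-0.9·1.5² = 6.49 m

Phase 2 (constant speed): v₀ = 3.65 m/s, a = 0 m/s².
Constant speed: t = d/v = 41/3.65 = 11.2 s

Phase 3 (decelerating): v₀ = 3.65 m/s, a = -0.7 m/s².
v = v₀ + at → t = (1.5 − 3.65) / -0.7 = 3.07 s
v² = v₀² + 2aΔx → Δx = (1.5² − 3.65²)/(2·-0.7) = 7.91 m
Total time = 1.50 + 11.2 + 3.07 = 15.8 s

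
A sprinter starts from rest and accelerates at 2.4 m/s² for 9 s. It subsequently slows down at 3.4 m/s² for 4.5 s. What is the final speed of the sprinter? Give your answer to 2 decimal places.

6.30 m/s

Phase 1 (accelerating): v₀ = 0 m/s, a = 2.4 m/s².
v = v₀ + at = 0 + (2.4)(9) = 21.6 m/s
Δx = v₀t + ½at² = 0·9 + 0.5·2.4·9² = 97.2 m

Phase 2 (decelerating): v₀ = 21.6 m/s, a = -3.4 m/s².
v = v₀ + at = 21.6 + (-3.4)(4.5) = 6.30 m/s
Δx = v₀t + ½at² = 21.6·4.5 + 0.5·-3.4·4.5² = 62.8 m
Final speed = 6.30 m/s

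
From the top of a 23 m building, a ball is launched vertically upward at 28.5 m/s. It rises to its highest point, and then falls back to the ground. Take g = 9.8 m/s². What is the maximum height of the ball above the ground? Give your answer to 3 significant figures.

64.4 m

Phase 1 (rising): v₀ = 28.5 m/s, a = -9.8 m/s².
v = v₀ + at → t = (0 − 28.5) / -9.8 = 2.91 s
v² = v₀² + 2aΔx → Δx = (0² − 28.5²)/(2·-9.8) = 41.4 m
Maximum height = 23 + 41.4 = 64.4 m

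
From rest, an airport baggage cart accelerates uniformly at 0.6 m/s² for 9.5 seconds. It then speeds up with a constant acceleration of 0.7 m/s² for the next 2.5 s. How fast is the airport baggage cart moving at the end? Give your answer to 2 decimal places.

7.45 m/s

Phase 1 (accelerating): v₀ = 0 m/s, a = 0.6 m/s².
v = v₀ + at = 0 + (0.6)(9.5) = 5.70 m/s
Δx = v₀t + ½at² = 0·9.5 + 0.5·0.6·9.5² = 27.1 m

Phase 2 (accelerating): v₀ = 5.70 m/s, a = 0.7 m/s².
v = v₀ + at = 5.70 + (0.7)(2.5) = 7.45 m/s
Δx = v₀t + ½at² = 5.70·2.5 + 0.5·0.7·2.5² = 16.4 m
Final speed = 7.45 m/s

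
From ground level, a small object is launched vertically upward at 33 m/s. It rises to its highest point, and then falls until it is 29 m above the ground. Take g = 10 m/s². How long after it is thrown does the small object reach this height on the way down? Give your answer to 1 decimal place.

5.6 s

Phase 1 (rising): v₀ = 33.0 m/s, a = -10 m/s².
v = v₀ + at → t = (0 − 33.0) / -10 = 3.30 s
v² = v₀² + 2aΔx → Δx = (0² − 33.0²)/(2·-10) = 54.5 m

Phase 2 (falling): v₀ = 0 m/s, a = -10 m/s².
Falls 25.5 m from rest: t = √(2·25.5/10) = 2.26 s; v = g·t = 22.6 m/s.
Total time = 3.30 + 2.26 = 5.56 s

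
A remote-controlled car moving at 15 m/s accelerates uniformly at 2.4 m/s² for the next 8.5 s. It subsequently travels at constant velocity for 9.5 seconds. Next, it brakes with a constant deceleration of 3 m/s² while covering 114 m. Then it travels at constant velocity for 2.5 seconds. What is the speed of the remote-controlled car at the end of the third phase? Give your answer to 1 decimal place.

Phase 1 (accelerating): v₀ = 15.0 m/s, a = 2.4 m/s².
v = v₀ + at = 15.0 + (2.4)(8.5) = 35.4 m/s
Δx = v₀t + ½at² = 15.0·8.5 + 0.5·2.4·8.5² = 214 m

Phase 2 (constant speed): v₀ = 35.4 m/s, a = 0 m/s².
v = v₀ + at = 35.4 + (0)(9.5) = 35.4 m/s
Δx = v₀t + ½at² = 35.4·9.5 + 0.5·0·9.5² = 336 m

Phase 3 (decelerating): v₀ = 35.4 m/s, a = -3 m/s².
v² = v₀² + 2aΔx = 35.4² + 2·-3·114 = 569 → v = 23.9 m/s
t = (v − v₀)/a = (23.9 − 35.4)/-3 = 3.85 s
Speed at end of phase 3 = 23.9 m/s

23.9 m/s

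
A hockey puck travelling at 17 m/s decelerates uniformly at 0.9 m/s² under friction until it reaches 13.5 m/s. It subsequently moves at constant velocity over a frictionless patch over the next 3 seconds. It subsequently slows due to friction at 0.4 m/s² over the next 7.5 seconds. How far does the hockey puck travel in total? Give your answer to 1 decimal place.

Phase 1 (decelerating): v₀ = 17.0 m/s, a = -0.9 m/s².
v = v₀ + at → t = (13.5 − 17.0) / -0.9 = 3.89 s
v² = v₀² + 2aΔx → Δx = (13.5² − 17.0²)/(2·-0.9) = 59.3 m

Phase 2 (constant speed): v₀ = 13.5 m/s, a = 0 m/s².
v = v₀ + at = 13.5 + (0)(3) = 13.5 m/s
Δx = v₀t + ½at² = 13.5·3 + 0.5·0·3² = 40.5 m

Phase 3 (decelerating): v₀ = 13.5 m/s, a = -0.4 m/s².
v = v₀ + at = 13.5 + (-0.4)(7.5) = 10.5 m/s
Δx = v₀t + ½at² = 13.5·7.5 + 0.5·-0.4·7.5² = 90.0 m
Total distance = 59.3 + 40.5 + 90.0 = 190 m

189.8 m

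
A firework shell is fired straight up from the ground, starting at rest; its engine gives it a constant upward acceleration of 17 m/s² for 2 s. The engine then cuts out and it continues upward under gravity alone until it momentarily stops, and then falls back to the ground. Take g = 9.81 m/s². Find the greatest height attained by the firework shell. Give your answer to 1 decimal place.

92.9 m

Phase 1 (powered ascent): v₀ = 0 m/s, a = 17 m/s².
v = v₀ + at = 0 + (17)(2) = 34.0 m/s
Δx = v₀t + ½at² = 0·2 + 0.5·17·2² = 34.0 m

Phase 2 (coasting upward): v₀ = 34.0 m/s, a = -9.81 m/s².
v = v₀ + at → t = (0 − 34.0) / -9.81 = 3.47 s
v² = v₀² + 2aΔx → Δx = (0² − 34.0²)/(2·-9.81) = 58.9 m
Maximum height = 34.0 + 58.9 = 92.9 m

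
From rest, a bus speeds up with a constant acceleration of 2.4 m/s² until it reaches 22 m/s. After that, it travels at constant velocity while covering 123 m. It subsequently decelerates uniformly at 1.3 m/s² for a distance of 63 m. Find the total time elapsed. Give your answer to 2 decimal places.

17.92 s

Phase 1 (accelerating): v₀ = 0 m/s, a = 2.4 m/s².
v = v₀ + at → t = (22 − 0) / 2.4 = 9.17 s
v² = v₀² + 2aΔx → Δx = (22² − 0²)/(2·2.4) = 101 m

Phase 2 (constant speed): v₀ = 22.0 m/s, a = 0 m/s².
Constant speed: t = d/v = 123/22.0 = 5.59 s

Phase 3 (decelerating): v₀ = 22.0 m/s, a = -1.3 m/s².
v² = v₀² + 2aΔx = 22.0² + 2·-1.3·63 = 320 → v = 17.9 m/s
t = (v − v₀)/a = (17.9 − 22.0)/-1.3 = 3.16 s
Total time = 9.17 + 5.59 + 3.16 = 17.9 s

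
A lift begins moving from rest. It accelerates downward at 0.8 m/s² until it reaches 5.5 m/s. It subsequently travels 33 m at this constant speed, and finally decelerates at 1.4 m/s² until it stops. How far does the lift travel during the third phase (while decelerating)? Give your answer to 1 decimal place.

10.8 m

Phase 1 (accelerating): v₀ = 0 m/s, a = 0.8 m/s².
v = v₀ + at → t = (5.5 − 0) / 0.8 = 6.88 s
v² = v₀² + 2aΔx → Δx = (5.5² − 0²)/(2·0.8) = 18.9 m

Phase 2 (constant speed): v₀ = 5.50 m/s, a = 0 m/s².
Constant speed: t = d/v = 33/5.50 = 6.00 s

Phase 3 (decelerating): v₀ = 5.50 m/s, a = -1.4 m/s².
v = v₀ + at → t = (0 − 5.50) / -1.4 = 3.93 s
v² = v₀² + 2aΔx → Δx = (0² − 5.50²)/(2·-1.4) = 10.8 m
Distance in phase 3 = 10.8 m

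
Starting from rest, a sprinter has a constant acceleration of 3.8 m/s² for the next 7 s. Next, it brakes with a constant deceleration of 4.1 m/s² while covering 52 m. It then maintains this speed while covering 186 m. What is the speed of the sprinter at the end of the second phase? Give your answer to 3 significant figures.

16.8 m/s

Phase 1 (accelerating): v₀ = 0 m/s, a = 3.8 m/s².
v = v₀ + at = 0 + (3.8)(7) = 26.6 m/s
Δx = v₀t + ½at² = 0·7 + 0.5·3.8·7² = 93.1 m

Phase 2 (decelerating): v₀ = 26.6 m/s, a = -4.1 m/s².
v² = v₀² + 2aΔx = 26.6² + 2·-4.1·52 = 281 → v = 16.8 m/s
t = (v − v₀)/a = (16.8 − 26.6)/-4.1 = 2.40 s
Speed at end of phase 2 = 16.8 m/s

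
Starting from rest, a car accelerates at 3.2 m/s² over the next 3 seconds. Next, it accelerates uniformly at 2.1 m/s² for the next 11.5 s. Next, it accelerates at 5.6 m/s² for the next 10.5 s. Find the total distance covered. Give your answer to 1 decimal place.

926.7 m

Phase 1 (accelerating): v₀ = 0 m/s, a = 3.2 m/s².
v = v₀ + at = 0 + (3.2)(3) = 9.60 m/s
Δx = v₀t + ½at² = 0·3 + 0.5·3.2·3² = 14.4 m

Phase 2 (accelerating): v₀ = 9.60 m/s, a = 2.1 m/s².
v = v₀ + at = 9.60 + (2.1)(11.5) = 33.8 m/s
Δx = v₀t + ½at² = 9.60·11.5 + 0.5·2.1·11.5² = 249 m

Phase 3 (accelerating): v₀ = 33.8 m/s, a = 5.6 m/s².
v = v₀ + at = 33.8 + (5.6)(10.5) = 92.5 m/s
Δx = v₀t + ½at² = 33.8·10.5 + 0.5·5.6·10.5² = 663 m
Total distance = 14.4 + 249 + 663 = 927 m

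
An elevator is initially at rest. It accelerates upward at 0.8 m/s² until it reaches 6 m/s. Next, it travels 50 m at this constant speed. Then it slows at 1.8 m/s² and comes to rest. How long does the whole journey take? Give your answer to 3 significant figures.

19.2 s

Phase 1 (accelerating): v₀ = 0 m/s, a = 0.8 m/s².
v = v₀ + at → t = (6 − 0) / 0.8 = 7.50 s
v² = v₀² + 2aΔx → Δx = (6² − 0²)/(2·0.8) = 22.5 m

Phase 2 (constant speed): v₀ = 6.00 m/s, a = 0 m/s².
Constant speed: t = d/v = 50/6.00 = 8.33 s

Phase 3 (decelerating): v₀ = 6.00 m/s, a = -1.8 m/s².
v = v₀ + at → t = (0 − 6.00) / -1.8 = 3.33 s
v² = v₀² + 2aΔx → Δx = (0² − 6.00²)/(2·-1.8) = 10.0 m
Total time = 7.50 + 8.33 + 3.33 = 19.2 s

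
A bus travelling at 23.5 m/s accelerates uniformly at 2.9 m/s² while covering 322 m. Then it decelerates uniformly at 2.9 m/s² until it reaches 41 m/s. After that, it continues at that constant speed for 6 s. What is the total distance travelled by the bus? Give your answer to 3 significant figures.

695 m

Phase 1 (accelerating): v₀ = 23.5 m/s, a = 2.9 m/s².
v² = v₀² + 2aΔx = 23.5² + 2·2.9·322 = 2420 → v = 49.2 m/s
t = (v − v₀)/a = (49.2 − 23.5)/2.9 = 8.86 s

Phase 2 (decelerating): v₀ = 49.2 m/s, a = -2.9 m/s².
v = v₀ + at → t = (41 − 49.2) / -2.9 = 2.82 s
v² = v₀² + 2aΔx → Δx = (41² − 49.2²)/(2·-2.9) = 127 m

Phase 3 (constant speed): v₀ = 41.0 m/s, a = 0 m/s².
v = v₀ + at = 41.0 + (0)(6) = 41.0 m/s
Δx = v₀t + ½at² = 41.0·6 + 0.5·0·6² = 246 m
Total distance = 322 + 127 + 246 = 695 m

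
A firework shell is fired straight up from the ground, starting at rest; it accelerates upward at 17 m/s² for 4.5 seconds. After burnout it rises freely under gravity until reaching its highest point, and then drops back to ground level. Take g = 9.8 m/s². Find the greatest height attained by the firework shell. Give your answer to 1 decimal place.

470.7 m

Phase 1 (powered ascent): v₀ = 0 m/s, a = 17 m/s².
v = v₀ + at = 0 + (17)(4.5) = 76.5 m/s
Δx = v₀t + ½at² = 0·4.5 + 0.5·17·4.5² = 172 m

Phase 2 (coasting upward): v₀ = 76.5 m/s, a = -9.8 m/s².
v = v₀ + at → t = (0 − 76.5) / -9.8 = 7.81 s
v² = v₀² + 2aΔx → Δx = (0² − 76.5²)/(2·-9.8) = 299 m
Maximum height = 172 + 299 = 471 m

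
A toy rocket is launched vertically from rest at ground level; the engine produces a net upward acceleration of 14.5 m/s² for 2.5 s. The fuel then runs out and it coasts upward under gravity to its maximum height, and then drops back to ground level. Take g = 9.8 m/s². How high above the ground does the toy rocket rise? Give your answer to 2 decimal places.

Phase 1 (powered ascent): v₀ = 0 m/s, a = 14.5 m/s².
v = v₀ + at = 0 + (14.5)(2.5) = 36.2 m/s
Δx = v₀t + ½at² = 0·2.5 + 0.5·14.5·2.5² = 45.3 m

Phase 2 (coasting upward): v₀ = 36.2 m/s, a = -9.8 m/s².
v = v₀ + at → t = (0 − 36.2) / -9.8 = 3.70 s
v² = v₀² + 2aΔx → Δx = (0² − 36.2²)/(2·-9.8) = 67.0 m
Maximum height = 45.3 + 67.0 = 112 m

112.36 m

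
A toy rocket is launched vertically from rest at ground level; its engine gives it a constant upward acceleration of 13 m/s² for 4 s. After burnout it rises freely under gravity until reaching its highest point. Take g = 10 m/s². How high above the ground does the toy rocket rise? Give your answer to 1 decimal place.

239.2 m

Phase 1 (powered ascent): v₀ = 0 m/s, a = 13 m/s².
v = v₀ + at = 0 + (13)(4) = 52.0 m/s
Δx = v₀t + ½at² = 0·4 + 0.5·13·4² = 104 m

Phase 2 (coasting upward): v₀ = 52.0 m/s, a = -10 m/s².
v = v₀ + at → t = (0 − 52.0) / -10 = 5.20 s
v² = v₀² + 2aΔx → Δx = (0² − 52.0²)/(2·-10) = 135 m
Maximum height = 104 + 135 = 239 m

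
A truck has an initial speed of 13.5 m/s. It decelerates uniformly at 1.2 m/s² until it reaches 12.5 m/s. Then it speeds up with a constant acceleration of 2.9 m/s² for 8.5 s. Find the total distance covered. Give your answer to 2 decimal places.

Phase 1 (decelerating): v₀ = 13.5 m/s, a = -1.2 m/s².
v = v₀ + at → t = (12.5 − 13.5) / -1.2 = 0.833 s
v² = v₀² + 2aΔx → Δx = (12.5² − 13.5²)/(2·-1.2) = 10.8 m

Phase 2 (accelerating): v₀ = 12.5 m/s, a = 2.9 m/s².
v = v₀ + at = 12.5 + (2.9)(8.5) = 37.1 m/s
Δx = v₀t + ½at² = 12.5·8.5 + 0.5·2.9·8.5² = 211 m
Total distance = 10.8 + 211 = 222 m

221.85 m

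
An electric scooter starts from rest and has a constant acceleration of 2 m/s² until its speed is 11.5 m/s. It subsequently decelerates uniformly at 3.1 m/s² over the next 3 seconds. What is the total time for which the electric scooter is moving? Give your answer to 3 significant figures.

8.75 s

Phase 1 (accelerating): v₀ = 0 m/s, a = 2 m/s².
v = v₀ + at → t = (11.5 − 0) / 2 = 5.75 s
v² = v₀² + 2aΔx → Δx = (11.5² − 0²)/(2·2) = 33.1 m

Phase 2 (decelerating): v₀ = 11.5 m/s, a = -3.1 m/s².
v = v₀ + at = 11.5 + (-3.1)(3) = 2.20 m/s
Δx = v₀t + ½at² = 11.5·3 + 0.5·-3.1·3² = 20.5 m
Total time = 5.75 + 3.00 = 8.75 s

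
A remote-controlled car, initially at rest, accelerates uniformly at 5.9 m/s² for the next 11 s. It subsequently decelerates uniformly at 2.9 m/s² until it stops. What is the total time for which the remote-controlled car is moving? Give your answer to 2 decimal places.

Phase 1 (accelerating): v₀ = 0 m/s, a = 5.9 m/s².
v = v₀ + at = 0 + (5.9)(11) = 64.9 m/s
Δx = v₀t + ½at² = 0·11 + 0.5·5.9·11² = 357 m

Phase 2 (decelerating): v₀ = 64.9 m/s, a = -2.9 m/s².
v = v₀ + at → t = (0 − 64.9) / -2.9 = 22.4 s
v² = v₀² + 2aΔx → Δx = (0² − 64.9²)/(2·-2.9) = 726 m
Total time = 11.0 + 22.4 = 33.4 s

33.38 s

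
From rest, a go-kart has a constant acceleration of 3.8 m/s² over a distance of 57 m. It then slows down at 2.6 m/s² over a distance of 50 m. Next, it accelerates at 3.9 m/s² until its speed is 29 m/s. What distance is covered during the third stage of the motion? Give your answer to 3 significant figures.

Phase 1 (accelerating): v₀ = 0 m/s, a = 3.8 m/s².
v² = v₀² + 2aΔx = 0² + 2·3.8·57 = 433 → v = 20.8 m/s
t = (v − v₀)/a = (20.8 − 0)/3.8 = 5.48 s

Phase 2 (decelerating): v₀ = 20.8 m/s, a = -2.6 m/s².
v² = v₀² + 2aΔx = 20.8² + 2·-2.6·50 = 173 → v = 13.2 m/s
t = (v − v₀)/a = (13.2 − 20.8)/-2.6 = 2.94 s

Phase 3 (accelerating): v₀ = 13.2 m/s, a = 3.9 m/s².
v = v₀ + at → t = (29 − 13.2) / 3.9 = 4.06 s
v² = v₀² + 2aΔx → Δx = (29² − 13.2²)/(2·3.9) = 85.6 m
Distance in phase 3 = 85.6 m

85.6 m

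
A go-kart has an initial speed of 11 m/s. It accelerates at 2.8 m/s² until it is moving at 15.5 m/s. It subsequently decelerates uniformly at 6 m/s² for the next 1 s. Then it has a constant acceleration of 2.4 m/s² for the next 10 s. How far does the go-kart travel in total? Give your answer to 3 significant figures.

249 m

Phase 1 (accelerating): v₀ = 11.0 m/s, a = 2.8 m/s².
v = v₀ + at → t = (15.5 − 11.0) / 2.8 = 1.61 s
v² = v₀² + 2aΔx → Δx = (15.5² − 11.0²)/(2·2.8) = 21.3 m

Phase 2 (decelerating): v₀ = 15.5 m/s, a = -6 m/s².
v = v₀ + at = 15.5 + (-6)(1) = 9.50 m/s
Δx = v₀t + ½at² = 15.5·1 + 0.5·-6·1² = 12.5 m

Phase 3 (accelerating): v₀ = 9.50 m/s, a = 2.4 m/s².
v = v₀ + at = 9.50 + (2.4)(10) = 33.5 m/s
Δx = v₀t + ½at² = 9.50·10 + 0.5·2.4·10² = 215 m
Total distance = 21.3 + 12.5 + 215 = 249 m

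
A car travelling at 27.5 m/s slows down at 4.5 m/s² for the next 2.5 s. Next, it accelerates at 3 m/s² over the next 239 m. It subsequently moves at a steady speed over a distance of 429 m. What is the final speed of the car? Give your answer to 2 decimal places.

41.21 m/s

Phase 1 (decelerating): v₀ = 27.5 m/s, a = -4.5 m/s².
v = v₀ + at = 27.5 + (-4.5)(2.5) = 16.2 m/s
Δx = v₀t + ½at² = 27.5·2.5 + 0.5·-4.5·2.5² = 54.7 m

Phase 2 (accelerating): v₀ = 16.2 m/s, a = 3 m/s².
v² = v₀² + 2aΔx = 16.2² + 2·3·239 = 1700 → v = 41.2 m/s
t = (v − v₀)/a = (41.2 − 16.2)/3 = 8.32 s

Phase 3 (constant speed): v₀ = 41.2 m/s, a = 0 m/s².
Constant speed: t = d/v = 429/41.2 = 10.4 s
Final speed = 41.2 m/s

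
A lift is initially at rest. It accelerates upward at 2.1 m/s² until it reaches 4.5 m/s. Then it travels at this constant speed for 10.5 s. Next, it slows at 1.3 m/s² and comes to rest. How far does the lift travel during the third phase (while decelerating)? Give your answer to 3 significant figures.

Phase 1 (accelerating): v₀ = 0 m/s, a = 2.1 m/s².
v = v₀ + at → t = (4.5 − 0) / 2.1 = 2.14 s
v² = v₀² + 2aΔx → Δx = (4.5² − 0²)/(2·2.1) = 4.82 m

Phase 2 (constant speed): v₀ = 4.50 m/s, a = 0 m/s².
v = v₀ + at = 4.50 + (0)(10.5) = 4.50 m/s
Δx = v₀t + ½at² = 4.50·10.5 + 0.5·0·10.5² = 47.2 m

Phase 3 (decelerating): v₀ = 4.50 m/s, a = -1.3 m/s².
v = v₀ + at → t = (0 − 4.50) / -1.3 = 3.46 s
v² = v₀² + 2aΔx → Δx = (0² − 4.50²)/(2·-1.3) = 7.79 m
Distance in phase 3 = 7.79 m

7.79 m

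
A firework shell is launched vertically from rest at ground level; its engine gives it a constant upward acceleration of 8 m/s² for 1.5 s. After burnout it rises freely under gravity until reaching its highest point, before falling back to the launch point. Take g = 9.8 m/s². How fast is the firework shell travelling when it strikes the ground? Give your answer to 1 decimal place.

17.9 m/s

Phase 1 (powered ascent): v₀ = 0 m/s, a = 8 m/s².
v = v₀ + at = 0 + (8)(1.5) = 12.0 m/s
Δx = v₀t + ½at² = 0·1.5 + 0.5·8·1.5² = 9.00 m

Phase 2 (coasting upward): v₀ = 12.0 m/s, a = -9.8 m/s².
v = v₀ + at → t = (0 − 12.0) / -9.8 = 1.22 s
v² = v₀² + 2aΔx → Δx = (0² − 12.0²)/(2·-9.8) = 7.35 m

Phase 3 (free fall): v₀ = 0 m/s, a = -9.8 m/s².
Falls 16.3 m from rest: t = √(2·16.3/9.8) = 1.83 s; v = g·t = 17.9 m/s.
Impact speed = 17.9 m/s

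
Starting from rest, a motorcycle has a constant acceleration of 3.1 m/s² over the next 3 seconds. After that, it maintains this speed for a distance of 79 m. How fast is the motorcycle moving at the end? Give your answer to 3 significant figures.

9.30 m/s

Phase 1 (accelerating): v₀ = 0 m/s, a = 3.1 m/s².
v = v₀ + at = 0 + (3.1)(3) = 9.30 m/s
Δx = v₀t + ½at² = 0·3 + 0.5·3.1·3² = 14.0 m

Phase 2 (constant speed): v₀ = 9.30 m/s, a = 0 m/s².
Constant speed: t = d/v = 79/9.30 = 8.49 s
Final speed = 9.30 m/s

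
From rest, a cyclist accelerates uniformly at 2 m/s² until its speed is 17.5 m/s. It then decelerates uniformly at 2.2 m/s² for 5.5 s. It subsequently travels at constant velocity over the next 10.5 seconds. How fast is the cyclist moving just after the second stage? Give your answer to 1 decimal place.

5.4 m/s

Phase 1 (accelerating): v₀ = 0 m/s, a = 2 m/s².
v = v₀ + at → t = (17.5 − 0) / 2 = 8.75 s
v² = v₀² + 2aΔx → Δx = (17.5² − 0²)/(2·2) = 76.6 m

Phase 2 (decelerating): v₀ = 17.5 m/s, a = -2.2 m/s².
v = v₀ + at = 17.5 + (-2.2)(5.5) = 5.40 m/s
Δx = v₀t + ½at² = 17.5·5.5 + 0.5·-2.2·5.5² = 63.0 m
Speed at end of phase 2 = 5.40 m/s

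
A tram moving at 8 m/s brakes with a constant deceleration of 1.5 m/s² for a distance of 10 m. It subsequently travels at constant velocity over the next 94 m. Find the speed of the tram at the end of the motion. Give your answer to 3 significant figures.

5.83 m/s

Phase 1 (decelerating): v₀ = 8.00 m/s, a = -1.5 m/s².
v² = v₀² + 2aΔx = 8.00² + 2·-1.5·10 = 34.0 → v = 5.83 m/s
t = (v − v₀)/a = (5.83 − 8.00)/-1.5 = 1.45 s

Phase 2 (constant speed): v₀ = 5.83 m/s, a = 0 m/s².
Constant speed: t = d/v = 94/5.83 = 16.1 s
Final speed = 5.83 m/s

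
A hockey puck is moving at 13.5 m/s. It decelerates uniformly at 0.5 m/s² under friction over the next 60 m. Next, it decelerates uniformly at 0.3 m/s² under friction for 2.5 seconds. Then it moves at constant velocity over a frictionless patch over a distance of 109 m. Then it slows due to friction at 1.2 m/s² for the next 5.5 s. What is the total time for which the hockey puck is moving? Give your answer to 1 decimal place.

23.5 s

Phase 1 (decelerating): v₀ = 13.5 m/s, a = -0.5 m/s².
v² = v₀² + 2aΔx = 13.5² + 2·-0.5·60 = 122 → v = 11.1 m/s
t = (v − v₀)/a = (11.1 − 13.5)/-0.5 = 4.89 s

Phase 2 (decelerating): v₀ = 11.1 m/s, a = -0.3 m/s².
v = v₀ + at = 11.1 + (-0.3)(2.5) = 10.3 m/s
Δx = v₀t + ½at² = 11.1·2.5 + 0.5·-0.3·2.5² = 26.7 m

Phase 3 (constant speed): v₀ = 10.3 m/s, a = 0 m/s².
Constant speed: t = d/v = 109/10.3 = 10.6 s

Phase 4 (decelerating): v₀ = 10.3 m/s, a = -1.2 m/s².
v = v₀ + at = 10.3 + (-1.2)(5.5) = 3.71 m/s
Δx = v₀t + ½at² = 10.3·5.5 + 0.5·-1.2·5.5² = 38.5 m
Total time = 4.89 + 2.50 + 10.6 + 5.50 = 23.5 s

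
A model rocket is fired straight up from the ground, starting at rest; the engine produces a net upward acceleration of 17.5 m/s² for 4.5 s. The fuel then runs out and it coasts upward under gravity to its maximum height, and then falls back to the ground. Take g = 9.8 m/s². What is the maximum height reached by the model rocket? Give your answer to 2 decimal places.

Phase 1 (powered ascent): v₀ = 0 m/s, a = 17.5 m/s².
v = v₀ + at = 0 + (17.5)(4.5) = 78.8 m/s
Δx = v₀t + ½at² = 0·4.5 + 0.5·17.5·4.5² = 177 m

Phase 2 (coasting upward): v₀ = 78.8 m/s, a = -9.8 m/s².
v = v₀ + at → t = (0 − 78.8) / -9.8 = 8.04 s
v² = v₀² + 2aΔx → Δx = (0² − 78.8²)/(2·-9.8) = 316 m
Maximum height = 177 + 316 = 494 m

493.59 m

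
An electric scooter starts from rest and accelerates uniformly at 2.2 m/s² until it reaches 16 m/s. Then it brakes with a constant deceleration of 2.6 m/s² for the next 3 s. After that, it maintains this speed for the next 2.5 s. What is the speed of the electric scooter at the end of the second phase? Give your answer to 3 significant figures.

Phase 1 (accelerating): v₀ = 0 m/s, a = 2.2 m/s².
v = v₀ + at → t = (16 − 0) / 2.2 = 7.27 s
v² = v₀² + 2aΔx → Δx = (16² − 0²)/(2·2.2) = 58.2 m

Phase 2 (decelerating): v₀ = 16.0 m/s, a = -2.6 m/s².
v = v₀ + at = 16.0 + (-2.6)(3) = 8.20 m/s
Δx = v₀t + ½at² = 16.0·3 + 0.5·-2.6·3² = 36.3 m
Speed at end of phase 2 = 8.20 m/s

8.20 m/s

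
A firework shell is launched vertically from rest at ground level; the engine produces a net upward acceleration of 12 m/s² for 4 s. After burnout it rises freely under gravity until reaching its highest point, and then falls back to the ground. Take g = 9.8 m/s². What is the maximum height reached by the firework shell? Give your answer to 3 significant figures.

Phase 1 (powered ascent): v₀ = 0 m/s, a = 12 m/s².
v = v₀ + at = 0 + (12)(4) = 48.0 m/s
Δx = v₀t + ½at² = 0·4 + 0.5·12·4² = 96.0 m

Phase 2 (coasting upward): v₀ = 48.0 m/s, a = -9.8 m/s².
v = v₀ + at → t = (0 − 48.0) / -9.8 = 4.90 s
v² = v₀² + 2aΔx → Δx = (0² − 48.0²)/(2·-9.8) = 118 m
Maximum height = 96.0 + 118 = 214 m

214 m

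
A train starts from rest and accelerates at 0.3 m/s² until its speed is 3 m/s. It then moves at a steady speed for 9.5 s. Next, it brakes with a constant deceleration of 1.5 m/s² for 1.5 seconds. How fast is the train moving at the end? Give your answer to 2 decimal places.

Phase 1 (accelerating): v₀ = 0 m/s, a = 0.3 m/s².
v = v₀ + at → t = (3 − 0) / 0.3 = 10.0 s
v² = v₀² + 2aΔx → Δx = (3² − 0²)/(2·0.3) = 15.0 m

Phase 2 (constant speed): v₀ = 3.00 m/s, a = 0 m/s².
v = v₀ + at = 3.00 + (0)(9.5) = 3.00 m/s
Δx = v₀t + ½at² = 3.00·9.5 + 0.5·0·9.5² = 28.5 m

Phase 3 (decelerating): v₀ = 3.00 m/s, a = -1.5 m/s².
v = v₀ + at = 3.00 + (-1.5)(1.5) = 0.750 m/s
Δx = v₀t + ½at² = 3.00·1.5 + 0.5·-1.5·1.5² = 2.81 m
Final speed = 0.750 m/s

0.75 m/s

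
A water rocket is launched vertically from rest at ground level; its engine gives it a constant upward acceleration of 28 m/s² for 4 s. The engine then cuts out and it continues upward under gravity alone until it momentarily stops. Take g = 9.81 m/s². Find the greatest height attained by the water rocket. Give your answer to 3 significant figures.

Phase 1 (powered ascent): v₀ = 0 m/s, a = 28 m/s².
v = v₀ + at = 0 + (28)(4) = 112 m/s
Δx = v₀t + ½at² = 0·4 + 0.5·28·4² = 224 m

Phase 2 (coasting upward): v₀ = 112 m/s, a = -9.81 m/s².
v = v₀ + at → t = (0 − 112) / -9.81 = 11.4 s
v² = v₀² + 2aΔx → Δx = (0² − 112²)/(2·-9.81) = 639 m
Maximum height = 224 + 639 = 863 m

863 m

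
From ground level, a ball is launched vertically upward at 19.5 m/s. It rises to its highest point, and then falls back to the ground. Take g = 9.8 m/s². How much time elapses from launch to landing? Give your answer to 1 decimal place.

Phase 1 (rising): v₀ = 19.5 m/s, a = -9.8 m/s².
v = v₀ + at → t = (0 − 19.5) / -9.8 = 1.99 s
v² = v₀² + 2aΔx → Δx = (0² − 19.5²)/(2·-9.8) = 19.4 m

Phase 2 (falling): v₀ = 0 m/s, a = -9.8 m/s².
Falls 19.4 m from rest: t = √(2·19.4/9.8) = 1.99 s; v = g·t = 19.5 m/s.
Total time = 1.99 + 1.99 = 3.98 s

4.0 s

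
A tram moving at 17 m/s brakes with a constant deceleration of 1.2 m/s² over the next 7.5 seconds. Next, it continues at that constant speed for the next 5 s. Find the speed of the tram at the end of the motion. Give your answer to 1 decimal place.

Phase 1 (decelerating): v₀ = 17.0 m/s, a = -1.2 m/s².
v = v₀ + at = 17.0 + (-1.2)(7.5) = 8.00 m/s
Δx = v₀t + ½at² = 17.0·7.5 + 0.5·-1.2·7.5² = 93.8 m

Phase 2 (constant speed): v₀ = 8.00 m/s, a = 0 m/s².
v = v₀ + at = 8.00 + (0)(5) = 8.00 m/s
Δx = v₀t + ½at² = 8.00·5 + 0.5·0·5² = 40.0 m
Final speed = 8.00 m/s

8.0 m/s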